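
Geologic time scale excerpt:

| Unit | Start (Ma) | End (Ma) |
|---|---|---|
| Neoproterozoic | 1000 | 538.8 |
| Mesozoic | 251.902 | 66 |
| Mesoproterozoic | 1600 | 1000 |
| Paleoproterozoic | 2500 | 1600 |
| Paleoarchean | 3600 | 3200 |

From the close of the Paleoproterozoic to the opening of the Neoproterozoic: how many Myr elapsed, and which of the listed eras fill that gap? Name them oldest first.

End of Paleoproterozoic = 1600 Ma; start of Neoproterozoic = 1000 Ma.
Gap = 1600 − 1000 = 600 Myr.
Eras wholly inside 1600–1000 Ma: Mesoproterozoic (1600–1000).

600 million years; Mesoproterozoic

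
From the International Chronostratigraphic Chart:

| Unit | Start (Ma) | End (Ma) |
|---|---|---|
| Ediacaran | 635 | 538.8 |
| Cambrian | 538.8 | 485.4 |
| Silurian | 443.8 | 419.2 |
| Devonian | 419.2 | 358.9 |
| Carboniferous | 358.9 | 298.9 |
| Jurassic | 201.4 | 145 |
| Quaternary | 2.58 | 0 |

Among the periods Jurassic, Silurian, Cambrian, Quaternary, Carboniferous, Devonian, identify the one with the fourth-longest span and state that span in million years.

Durations: Jurassic 56.4; Silurian 24.6; Cambrian 53.4; Quaternary 2.58; Carboniferous 60; Devonian 60.3 Myr.
Sorted longest-first: Devonian (60.3), Carboniferous (60), Jurassic (56.4), Cambrian (53.4), Silurian (24.6), Quaternary (2.58).
The fourth longest is Cambrian at 53.4 Myr.

Cambrian, 53.4 million years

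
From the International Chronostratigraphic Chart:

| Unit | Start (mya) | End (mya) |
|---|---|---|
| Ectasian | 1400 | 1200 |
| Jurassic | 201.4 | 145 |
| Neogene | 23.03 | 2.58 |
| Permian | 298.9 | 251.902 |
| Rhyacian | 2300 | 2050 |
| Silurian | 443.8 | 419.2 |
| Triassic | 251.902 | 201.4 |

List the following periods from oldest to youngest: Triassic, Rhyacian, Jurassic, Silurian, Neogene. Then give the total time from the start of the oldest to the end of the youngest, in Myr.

Rhyacian, Silurian, Triassic, Jurassic, Neogene; total span 2297.42 Myr

Start ages (Ma): Rhyacian 2300, Silurian 443.8, Triassic 251.902, Jurassic 201.4, Neogene 23.03.
Ordered oldest to youngest: Rhyacian, Silurian, Triassic, Jurassic, Neogene.
Span = 2300 − 2.58 = 2297.42 Myr.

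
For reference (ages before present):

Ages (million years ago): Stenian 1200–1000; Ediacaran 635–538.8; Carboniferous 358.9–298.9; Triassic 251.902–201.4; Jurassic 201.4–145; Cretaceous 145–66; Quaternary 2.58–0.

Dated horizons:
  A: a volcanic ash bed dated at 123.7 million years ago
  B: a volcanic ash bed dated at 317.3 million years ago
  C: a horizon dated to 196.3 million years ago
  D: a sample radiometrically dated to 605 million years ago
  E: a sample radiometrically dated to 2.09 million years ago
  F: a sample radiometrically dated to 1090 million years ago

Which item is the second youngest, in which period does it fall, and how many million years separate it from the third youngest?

Smaller Ma means younger, so youngest first: E 2.09 < A 123.7 < C 196.3 < B 317.3 < D 605 < F 1090.
Counting 2 along gives A (123.7 Ma); the excerpt puts that inside the Cretaceous, 145–66 Ma.
Next in line is C (196.3 Ma), and 196.3 − 123.7 = 72.6 Myr.

A, in the Cretaceous; 72.6 million years to C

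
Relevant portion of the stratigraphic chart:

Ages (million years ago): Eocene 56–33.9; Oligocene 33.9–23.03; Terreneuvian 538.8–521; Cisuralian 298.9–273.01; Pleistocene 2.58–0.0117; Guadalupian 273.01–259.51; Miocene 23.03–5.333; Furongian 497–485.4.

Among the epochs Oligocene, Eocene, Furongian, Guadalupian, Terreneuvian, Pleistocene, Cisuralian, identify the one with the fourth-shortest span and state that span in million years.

Guadalupian, 13.5 million years

Durations: Oligocene 10.87; Eocene 22.1; Furongian 11.6; Guadalupian 13.5; Terreneuvian 17.8; Pleistocene 2.5683; Cisuralian 25.89 Myr.
Sorted shortest-first: Pleistocene (2.5683), Oligocene (10.87), Furongian (11.6), Guadalupian (13.5), Terreneuvian (17.8), Eocene (22.1), Cisuralian (25.89).
The fourth shortest is Guadalupian at 13.5 Myr.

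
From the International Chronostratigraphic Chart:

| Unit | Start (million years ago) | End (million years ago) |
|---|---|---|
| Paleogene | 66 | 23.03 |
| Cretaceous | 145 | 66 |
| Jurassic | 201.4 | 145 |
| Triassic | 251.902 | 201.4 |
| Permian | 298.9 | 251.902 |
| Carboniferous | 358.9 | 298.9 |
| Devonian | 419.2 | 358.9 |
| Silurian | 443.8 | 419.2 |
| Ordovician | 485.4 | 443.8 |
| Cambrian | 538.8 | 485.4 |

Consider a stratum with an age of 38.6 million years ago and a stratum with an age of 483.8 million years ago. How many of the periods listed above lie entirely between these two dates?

7

483.8 Ma sits inside the Ordovician (485.4–443.8) and 38.6 Ma inside the Paleogene (66–23.03); neither of those is wholly between the two dates.
The listed periods lying completely between them are Silurian, Devonian, Carboniferous, Permian, Triassic, Jurassic, Cretaceous — 7 in all.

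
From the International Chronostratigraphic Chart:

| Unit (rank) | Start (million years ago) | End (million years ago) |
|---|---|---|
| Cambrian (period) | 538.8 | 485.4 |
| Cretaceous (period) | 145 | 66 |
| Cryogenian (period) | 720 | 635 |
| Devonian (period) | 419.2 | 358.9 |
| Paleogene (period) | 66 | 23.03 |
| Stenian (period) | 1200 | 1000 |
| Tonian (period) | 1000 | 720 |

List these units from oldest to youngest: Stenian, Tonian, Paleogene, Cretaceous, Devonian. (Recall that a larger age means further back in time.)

Stenian, Tonian, Devonian, Cretaceous, Paleogene

Read off each span (Ma): Stenian 1200–1000; Tonian 1000–720; Paleogene 66–23.03; Cretaceous 145–66; Devonian 419.2–358.9.
Larger Ma is older, so oldest→youngest is Stenian, Tonian, Devonian, Cretaceous, Paleogene.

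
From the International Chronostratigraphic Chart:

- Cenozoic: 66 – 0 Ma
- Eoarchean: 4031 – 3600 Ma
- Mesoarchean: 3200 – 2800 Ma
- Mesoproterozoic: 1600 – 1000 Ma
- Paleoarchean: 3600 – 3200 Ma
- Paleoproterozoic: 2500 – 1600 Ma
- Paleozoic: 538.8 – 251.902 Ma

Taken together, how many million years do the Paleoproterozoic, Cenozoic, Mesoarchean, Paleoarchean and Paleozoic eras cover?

2052.898 million years

Each duration: Paleoproterozoic = 900; Cenozoic = 66; Mesoarchean = 400; Paleoarchean = 400; Paleozoic = 286.898.
Sum: 900 + 66 + 400 + 400 + 286.898 = 2052.898 Myr.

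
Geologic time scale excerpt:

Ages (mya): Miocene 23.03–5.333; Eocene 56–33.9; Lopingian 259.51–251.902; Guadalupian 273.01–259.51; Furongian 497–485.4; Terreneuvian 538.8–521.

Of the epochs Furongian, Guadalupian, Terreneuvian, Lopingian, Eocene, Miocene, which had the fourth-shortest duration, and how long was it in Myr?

Miocene, 17.697 million years

Durations: Furongian 11.6; Guadalupian 13.5; Terreneuvian 17.8; Lopingian 7.608; Eocene 22.1; Miocene 17.697 Myr.
Sorted shortest-first: Lopingian (7.608), Furongian (11.6), Guadalupian (13.5), Miocene (17.697), Terreneuvian (17.8), Eocene (22.1).
The fourth shortest is Miocene at 17.697 Myr.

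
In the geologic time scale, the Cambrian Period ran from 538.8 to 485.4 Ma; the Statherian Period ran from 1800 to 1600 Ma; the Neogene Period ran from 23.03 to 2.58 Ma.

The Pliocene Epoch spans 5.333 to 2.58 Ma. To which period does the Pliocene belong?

The Pliocene (5.333–2.58 Ma) lies entirely within 23.03–2.58 Ma, the Neogene Period.

Neogene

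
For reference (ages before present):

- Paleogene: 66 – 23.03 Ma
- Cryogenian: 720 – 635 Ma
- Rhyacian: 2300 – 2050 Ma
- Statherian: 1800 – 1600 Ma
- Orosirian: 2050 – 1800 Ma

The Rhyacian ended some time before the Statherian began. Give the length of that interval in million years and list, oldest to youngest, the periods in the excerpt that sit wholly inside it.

250 million years; Orosirian

The Rhyacian closes at 2050 Ma and the Statherian opens at 1800 Ma, so the interval is 2050 − 1800 = 250 Myr.
A period fits inside if it starts at or after 2050 Ma and ends at or before 1800 Ma; oldest first that gives Orosirian.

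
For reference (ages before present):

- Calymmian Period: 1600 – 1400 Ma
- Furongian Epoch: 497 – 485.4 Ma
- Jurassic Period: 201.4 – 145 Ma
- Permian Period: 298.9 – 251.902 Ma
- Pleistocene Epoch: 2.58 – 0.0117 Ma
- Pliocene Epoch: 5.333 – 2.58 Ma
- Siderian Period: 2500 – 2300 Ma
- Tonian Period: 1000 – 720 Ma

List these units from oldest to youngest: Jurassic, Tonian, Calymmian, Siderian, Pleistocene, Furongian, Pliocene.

Siderian, Calymmian, Tonian, Furongian, Jurassic, Pliocene, Pleistocene

The oldest of these is Siderian (starts 2500 Ma) and the youngest is Pleistocene (ends 0.0117 Ma).
In between, by decreasing start age: Calymmian (1600), Tonian (1000), Furongian (497), Jurassic (201.4), Pliocene (5.333).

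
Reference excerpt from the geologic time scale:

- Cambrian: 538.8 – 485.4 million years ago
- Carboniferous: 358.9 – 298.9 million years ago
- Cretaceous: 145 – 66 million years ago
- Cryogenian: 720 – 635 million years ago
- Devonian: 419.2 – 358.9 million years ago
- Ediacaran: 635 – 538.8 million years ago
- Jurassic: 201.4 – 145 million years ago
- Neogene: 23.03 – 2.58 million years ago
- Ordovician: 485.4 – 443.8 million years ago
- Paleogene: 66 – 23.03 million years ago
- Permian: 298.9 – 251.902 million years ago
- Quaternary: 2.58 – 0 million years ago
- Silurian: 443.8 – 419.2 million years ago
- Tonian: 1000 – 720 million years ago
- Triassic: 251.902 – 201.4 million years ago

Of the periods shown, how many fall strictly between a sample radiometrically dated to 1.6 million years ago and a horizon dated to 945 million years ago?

13

The older date is 945 Ma and the younger is 1.6 Ma.
Periods with start < 945 and end > 1.6 Ma: Cryogenian (720–635), Ediacaran (635–538.8), Cambrian (538.8–485.4), Ordovician (485.4–443.8), Silurian (443.8–419.2), Devonian (419.2–358.9), Carboniferous (358.9–298.9), Permian (298.9–251.902), Triassic (251.902–201.4), Jurassic (201.4–145), Cretaceous (145–66), Paleogene (66–23.03), Neogene (23.03–2.58).
That is 13 complete periods.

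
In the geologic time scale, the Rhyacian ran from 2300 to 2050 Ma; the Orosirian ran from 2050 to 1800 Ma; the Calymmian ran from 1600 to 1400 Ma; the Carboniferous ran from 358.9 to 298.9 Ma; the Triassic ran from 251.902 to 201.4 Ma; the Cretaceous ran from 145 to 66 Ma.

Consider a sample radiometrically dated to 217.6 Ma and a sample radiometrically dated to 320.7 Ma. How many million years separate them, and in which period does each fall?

103.1 million years apart; the first in the Triassic, the second in the Carboniferous

Elapsed time: 320.7 − 217.6 = 103.1 Myr.
217.6 Ma lies within 251.902–201.4 Ma: Triassic.
320.7 Ma lies within 358.9–298.9 Ma: Carboniferous.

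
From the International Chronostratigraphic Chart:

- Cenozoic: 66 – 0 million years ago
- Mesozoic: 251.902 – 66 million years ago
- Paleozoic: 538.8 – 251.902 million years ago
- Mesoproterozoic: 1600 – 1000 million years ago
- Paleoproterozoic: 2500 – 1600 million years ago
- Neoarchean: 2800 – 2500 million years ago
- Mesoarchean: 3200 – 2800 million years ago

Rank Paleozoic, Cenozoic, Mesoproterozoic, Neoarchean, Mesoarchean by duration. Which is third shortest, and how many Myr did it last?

Start − end for each: Paleozoic 538.8 − 251.902 = 286.898; Cenozoic 66 − 0 = 66; Mesoproterozoic 1600 − 1000 = 600; Neoarchean 2800 − 2500 = 300; Mesoarchean 3200 − 2800 = 400.
Ranking these from shortest: Cenozoic < Paleozoic < Neoarchean < Mesoarchean < Mesoproterozoic.
Position 3 in that ranking is Neoarchean, which lasted 300 Myr.

Neoarchean, 300 million years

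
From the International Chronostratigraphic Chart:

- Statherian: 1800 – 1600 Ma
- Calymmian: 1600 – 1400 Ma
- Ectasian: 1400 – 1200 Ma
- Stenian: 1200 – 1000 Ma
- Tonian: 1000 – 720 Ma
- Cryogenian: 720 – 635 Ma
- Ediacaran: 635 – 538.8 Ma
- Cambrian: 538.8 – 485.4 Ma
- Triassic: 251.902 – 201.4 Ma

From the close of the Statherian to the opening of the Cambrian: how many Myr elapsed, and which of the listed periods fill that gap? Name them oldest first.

1061.2 million years; Calymmian, Ectasian, Stenian, Tonian, Cryogenian, Ediacaran

End of Statherian = 1600 Ma; start of Cambrian = 538.8 Ma.
Gap = 1600 − 538.8 = 1061.2 Myr.
Periods wholly inside 1600–538.8 Ma: Calymmian (1600–1400), Ectasian (1400–1200), Stenian (1200–1000), Tonian (1000–720), Cryogenian (720–635), Ediacaran (635–538.8).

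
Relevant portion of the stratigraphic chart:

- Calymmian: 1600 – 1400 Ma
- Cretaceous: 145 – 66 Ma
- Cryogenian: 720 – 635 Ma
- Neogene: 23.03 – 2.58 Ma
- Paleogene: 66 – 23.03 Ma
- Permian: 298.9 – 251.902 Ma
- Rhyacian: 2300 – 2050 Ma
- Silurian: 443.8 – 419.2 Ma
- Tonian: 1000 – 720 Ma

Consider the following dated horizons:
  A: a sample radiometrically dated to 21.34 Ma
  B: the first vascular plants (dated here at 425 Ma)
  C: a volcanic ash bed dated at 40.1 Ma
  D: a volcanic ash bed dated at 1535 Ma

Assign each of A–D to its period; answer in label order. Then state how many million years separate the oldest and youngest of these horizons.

A — Neogene; B — Silurian; C — Paleogene; D — Calymmian; span 1513.66 million years

A: 21.34 Ma lies in 23.03–2.58 Ma, so Neogene.
B: 425 Ma lies in 443.8–419.2 Ma, so Silurian.
C: 40.1 Ma lies in 66–23.03 Ma, so Paleogene.
D: 1535 Ma lies in 1600–1400 Ma, so Calymmian.
Oldest = 1535 Ma, youngest = 21.34 Ma → span 1513.66 Myr.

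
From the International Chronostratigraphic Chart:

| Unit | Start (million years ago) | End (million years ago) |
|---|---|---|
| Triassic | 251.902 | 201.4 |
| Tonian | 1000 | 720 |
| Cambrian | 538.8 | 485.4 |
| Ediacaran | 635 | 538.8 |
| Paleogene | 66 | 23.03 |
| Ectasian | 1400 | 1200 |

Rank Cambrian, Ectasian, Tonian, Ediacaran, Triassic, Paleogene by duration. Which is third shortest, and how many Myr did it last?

Durations: Cambrian 53.4; Ectasian 200; Tonian 280; Ediacaran 96.2; Triassic 50.502; Paleogene 42.97 Myr.
Sorted shortest-first: Paleogene (42.97), Triassic (50.502), Cambrian (53.4), Ediacaran (96.2), Ectasian (200), Tonian (280).
The third shortest is Cambrian at 53.4 Myr.

Cambrian, 53.4 million years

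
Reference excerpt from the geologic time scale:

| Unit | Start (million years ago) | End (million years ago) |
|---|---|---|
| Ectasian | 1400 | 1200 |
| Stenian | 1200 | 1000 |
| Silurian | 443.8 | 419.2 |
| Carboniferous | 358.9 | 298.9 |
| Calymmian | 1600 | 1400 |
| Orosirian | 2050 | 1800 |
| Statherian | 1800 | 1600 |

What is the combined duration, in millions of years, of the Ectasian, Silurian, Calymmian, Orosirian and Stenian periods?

Each duration: Ectasian = 200; Silurian = 24.6; Calymmian = 200; Orosirian = 250; Stenian = 200.
Sum: 200 + 24.6 + 200 + 250 + 200 = 874.6 Myr.

874.6 million years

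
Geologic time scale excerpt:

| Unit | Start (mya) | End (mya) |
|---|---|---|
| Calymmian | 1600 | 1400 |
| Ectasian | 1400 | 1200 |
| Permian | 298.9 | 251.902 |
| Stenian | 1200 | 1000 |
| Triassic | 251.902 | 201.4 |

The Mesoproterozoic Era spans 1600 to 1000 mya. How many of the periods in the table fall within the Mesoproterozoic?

3

Periods inside 1600–1000 Ma: Calymmian, Ectasian, Stenian — 3 in total.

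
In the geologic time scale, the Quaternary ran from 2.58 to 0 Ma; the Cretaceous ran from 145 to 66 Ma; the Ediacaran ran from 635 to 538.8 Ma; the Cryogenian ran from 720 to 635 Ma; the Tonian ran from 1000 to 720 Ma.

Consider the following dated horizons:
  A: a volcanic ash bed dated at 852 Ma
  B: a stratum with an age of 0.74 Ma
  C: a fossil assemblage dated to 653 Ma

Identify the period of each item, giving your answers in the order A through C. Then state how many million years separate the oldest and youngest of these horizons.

A: 852 Ma lies in 1000–720 Ma, so Tonian.
B: 0.74 Ma lies in 2.58–0 Ma, so Quaternary.
C: 653 Ma lies in 720–635 Ma, so Cryogenian.
Oldest = 852 Ma, youngest = 0.74 Ma → span 851.26 Myr.

A — Tonian; B — Quaternary; C — Cryogenian; span 851.26 million years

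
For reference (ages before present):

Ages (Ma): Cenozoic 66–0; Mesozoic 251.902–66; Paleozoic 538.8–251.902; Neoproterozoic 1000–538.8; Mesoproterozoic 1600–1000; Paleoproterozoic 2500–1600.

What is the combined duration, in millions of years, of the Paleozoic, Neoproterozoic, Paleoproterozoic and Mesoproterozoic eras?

2248.098 million years

Each duration: Paleozoic = 286.898; Neoproterozoic = 461.2; Paleoproterozoic = 900; Mesoproterozoic = 600.
Sum: 286.898 + 461.2 + 900 + 600 = 2248.098 Myr.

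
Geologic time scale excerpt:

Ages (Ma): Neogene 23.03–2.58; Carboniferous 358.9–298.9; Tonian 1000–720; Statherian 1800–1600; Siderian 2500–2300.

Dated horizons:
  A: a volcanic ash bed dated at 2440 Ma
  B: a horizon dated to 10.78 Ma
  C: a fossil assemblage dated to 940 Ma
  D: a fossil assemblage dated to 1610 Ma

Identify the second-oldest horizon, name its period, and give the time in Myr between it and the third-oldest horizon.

D, in the Statherian; 670 million years to C

Sorted oldest-first by Ma: A (2440), D (1610), C (940), B (10.78).
The second oldest is D at 1610 Ma, which lies in 1800–1600 Ma: the Statherian.
The third oldest is C at 940 Ma; separation = |1610 − 940| = 670 Myr.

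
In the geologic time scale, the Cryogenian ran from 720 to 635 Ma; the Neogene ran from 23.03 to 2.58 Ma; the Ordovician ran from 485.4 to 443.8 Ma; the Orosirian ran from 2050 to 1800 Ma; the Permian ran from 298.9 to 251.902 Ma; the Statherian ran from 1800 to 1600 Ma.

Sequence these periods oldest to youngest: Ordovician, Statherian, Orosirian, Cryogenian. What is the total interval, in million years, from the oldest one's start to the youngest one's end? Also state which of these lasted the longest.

From the excerpt: Ordovician 485.4–443.8; Statherian 1800–1600; Orosirian 2050–1800; Cryogenian 720–635 (Ma).
Larger Ma is earlier, so the oldest is Orosirian and the youngest is Ordovician; oldest to youngest: Orosirian, Statherian, Cryogenian, Ordovician.
Oldest start 2050 minus youngest end 443.8 gives 1606.2 Myr overall.
Individual lengths (start − end): Statherian 200; Ordovician 41.6; Cryogenian 85; Orosirian 250. The largest is Orosirian at 250 Myr.

Orosirian → Statherian → Cryogenian → Ordovician; total span 1606.2 Myr; longest is Orosirian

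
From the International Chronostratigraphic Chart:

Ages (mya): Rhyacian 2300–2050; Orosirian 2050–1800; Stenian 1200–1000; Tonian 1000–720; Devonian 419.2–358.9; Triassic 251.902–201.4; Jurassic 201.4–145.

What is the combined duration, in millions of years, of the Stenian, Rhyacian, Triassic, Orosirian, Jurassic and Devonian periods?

867.202 million years

Each duration: Stenian = 200; Rhyacian = 250; Triassic = 50.502; Orosirian = 250; Jurassic = 56.4; Devonian = 60.3.
Sum: 200 + 250 + 50.502 + 250 + 56.4 + 60.3 = 867.202 Myr.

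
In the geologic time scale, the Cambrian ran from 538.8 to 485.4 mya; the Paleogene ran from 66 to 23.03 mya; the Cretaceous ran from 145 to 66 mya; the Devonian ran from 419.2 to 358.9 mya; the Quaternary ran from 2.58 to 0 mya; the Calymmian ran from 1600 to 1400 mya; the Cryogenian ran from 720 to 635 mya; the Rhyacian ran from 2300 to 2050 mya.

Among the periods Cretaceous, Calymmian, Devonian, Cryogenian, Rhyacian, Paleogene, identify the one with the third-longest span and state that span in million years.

Start − end for each: Cretaceous 145 − 66 = 79; Calymmian 1600 − 1400 = 200; Devonian 419.2 − 358.9 = 60.3; Cryogenian 720 − 635 = 85; Rhyacian 2300 − 2050 = 250; Paleogene 66 − 23.03 = 42.97.
Ranking these from longest: Rhyacian > Calymmian > Cryogenian > Cretaceous > Devonian > Paleogene.
Position 3 in that ranking is Cryogenian, which lasted 85 Myr.

Cryogenian, 85 million years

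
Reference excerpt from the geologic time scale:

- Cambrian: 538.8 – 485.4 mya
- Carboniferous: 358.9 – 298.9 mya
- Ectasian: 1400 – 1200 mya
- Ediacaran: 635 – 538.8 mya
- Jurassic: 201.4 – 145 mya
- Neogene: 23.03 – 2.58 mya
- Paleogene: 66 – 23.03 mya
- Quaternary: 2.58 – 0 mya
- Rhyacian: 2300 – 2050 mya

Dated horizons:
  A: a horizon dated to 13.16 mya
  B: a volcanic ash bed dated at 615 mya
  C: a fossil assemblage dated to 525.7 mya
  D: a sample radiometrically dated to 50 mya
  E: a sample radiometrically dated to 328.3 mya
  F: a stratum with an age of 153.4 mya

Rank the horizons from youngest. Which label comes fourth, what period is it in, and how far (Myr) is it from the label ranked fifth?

Smaller Ma means younger, so youngest first: A 13.16 < D 50 < F 153.4 < E 328.3 < C 525.7 < B 615.
Counting 4 along gives E (328.3 Ma); the excerpt puts that inside the Carboniferous, 358.9–298.9 Ma.
Next in line is C (525.7 Ma), and 525.7 − 328.3 = 197.4 Myr.

E, in the Carboniferous; 197.4 million years to C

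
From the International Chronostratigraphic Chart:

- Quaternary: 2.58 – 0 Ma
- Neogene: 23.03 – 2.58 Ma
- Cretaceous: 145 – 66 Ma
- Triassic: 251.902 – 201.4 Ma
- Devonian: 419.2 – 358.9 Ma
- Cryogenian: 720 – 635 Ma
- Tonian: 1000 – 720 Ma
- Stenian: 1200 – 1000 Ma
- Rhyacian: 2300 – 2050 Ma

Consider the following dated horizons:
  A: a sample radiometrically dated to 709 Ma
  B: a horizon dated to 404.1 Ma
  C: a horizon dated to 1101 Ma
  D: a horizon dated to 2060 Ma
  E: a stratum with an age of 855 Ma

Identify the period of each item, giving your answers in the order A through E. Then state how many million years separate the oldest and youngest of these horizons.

A — Cryogenian; B — Devonian; C — Stenian; D — Rhyacian; E — Tonian; span 1655.9 million years

Match each age against the start–end ranges in the excerpt: A = 709 Ma → Cryogenian (720–635); B = 404.1 Ma → Devonian (419.2–358.9); C = 1101 Ma → Stenian (1200–1000); D = 2060 Ma → Rhyacian (2300–2050); E = 855 Ma → Tonian (1000–720).
The largest age is 2060 Ma and the smallest is 404.1 Ma; their difference is 1655.9 Myr.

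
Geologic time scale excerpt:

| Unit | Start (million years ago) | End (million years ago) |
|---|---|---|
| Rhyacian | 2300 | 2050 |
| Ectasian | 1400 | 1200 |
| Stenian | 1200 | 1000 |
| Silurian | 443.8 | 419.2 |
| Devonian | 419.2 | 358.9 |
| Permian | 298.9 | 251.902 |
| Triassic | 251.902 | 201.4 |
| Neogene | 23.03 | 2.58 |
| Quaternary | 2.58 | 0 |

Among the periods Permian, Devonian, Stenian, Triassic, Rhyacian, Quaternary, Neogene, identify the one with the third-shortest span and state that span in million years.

Start − end for each: Permian 298.9 − 251.902 = 46.998; Devonian 419.2 − 358.9 = 60.3; Stenian 1200 − 1000 = 200; Triassic 251.902 − 201.4 = 50.502; Rhyacian 2300 − 2050 = 250; Quaternary 2.58 − 0 = 2.58; Neogene 23.03 − 2.58 = 20.45.
Ranking these from shortest: Quaternary < Neogene < Permian < Triassic < Devonian < Stenian < Rhyacian.
Position 3 in that ranking is Permian, which lasted 46.998 Myr.

Permian, 46.998 million years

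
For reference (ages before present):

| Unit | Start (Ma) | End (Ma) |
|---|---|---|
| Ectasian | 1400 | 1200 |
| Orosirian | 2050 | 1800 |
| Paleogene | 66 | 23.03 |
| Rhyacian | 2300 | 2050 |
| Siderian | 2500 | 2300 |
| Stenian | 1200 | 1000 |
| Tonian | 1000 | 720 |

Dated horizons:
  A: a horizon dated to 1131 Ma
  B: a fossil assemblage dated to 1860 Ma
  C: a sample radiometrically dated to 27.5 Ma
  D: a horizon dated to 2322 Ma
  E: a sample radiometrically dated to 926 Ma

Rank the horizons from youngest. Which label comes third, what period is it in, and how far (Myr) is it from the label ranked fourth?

A, in the Stenian; 729 million years to B

Smaller Ma means younger, so youngest first: C 27.5 < E 926 < A 1131 < B 1860 < D 2322.
Counting 3 along gives A (1131 Ma); the excerpt puts that inside the Stenian, 1200–1000 Ma.
Next in line is B (1860 Ma), and 1860 − 1131 = 729 Myr.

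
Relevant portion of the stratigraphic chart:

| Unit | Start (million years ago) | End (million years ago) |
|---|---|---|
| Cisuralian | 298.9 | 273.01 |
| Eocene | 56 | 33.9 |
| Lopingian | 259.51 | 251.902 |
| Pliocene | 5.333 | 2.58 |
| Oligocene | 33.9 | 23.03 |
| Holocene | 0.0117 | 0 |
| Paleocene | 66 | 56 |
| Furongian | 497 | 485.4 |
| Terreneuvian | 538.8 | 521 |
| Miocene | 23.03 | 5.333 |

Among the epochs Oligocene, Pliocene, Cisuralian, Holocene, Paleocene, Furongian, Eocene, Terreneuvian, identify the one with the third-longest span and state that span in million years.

Terreneuvian, 17.8 million years

Durations: Oligocene 10.87; Pliocene 2.753; Cisuralian 25.89; Holocene 0.0117; Paleocene 10; Furongian 11.6; Eocene 22.1; Terreneuvian 17.8 Myr.
Sorted longest-first: Cisuralian (25.89), Eocene (22.1), Terreneuvian (17.8), Furongian (11.6), Oligocene (10.87), Paleocene (10), Pliocene (2.753), Holocene (0.0117).
The third longest is Terreneuvian at 17.8 Myr.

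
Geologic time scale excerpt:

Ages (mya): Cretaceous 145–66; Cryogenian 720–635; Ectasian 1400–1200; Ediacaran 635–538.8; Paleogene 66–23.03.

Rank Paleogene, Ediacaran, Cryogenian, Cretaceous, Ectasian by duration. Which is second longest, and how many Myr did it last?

Start − end for each: Paleogene 66 − 23.03 = 42.97; Ediacaran 635 − 538.8 = 96.2; Cryogenian 720 − 635 = 85; Cretaceous 145 − 66 = 79; Ectasian 1400 − 1200 = 200.
Ranking these from longest: Ectasian > Ediacaran > Cryogenian > Cretaceous > Paleogene.
Position 2 in that ranking is Ediacaran, which lasted 96.2 Myr.

Ediacaran, 96.2 million years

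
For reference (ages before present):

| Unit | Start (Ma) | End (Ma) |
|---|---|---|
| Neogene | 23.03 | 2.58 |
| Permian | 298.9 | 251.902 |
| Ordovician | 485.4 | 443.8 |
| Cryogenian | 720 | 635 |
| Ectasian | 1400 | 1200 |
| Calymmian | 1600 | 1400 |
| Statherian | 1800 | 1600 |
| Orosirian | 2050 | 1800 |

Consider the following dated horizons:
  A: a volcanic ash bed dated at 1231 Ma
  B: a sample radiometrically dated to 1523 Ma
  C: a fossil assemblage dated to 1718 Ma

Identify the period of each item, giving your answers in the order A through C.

A — Ectasian; B — Calymmian; C — Statherian

Match each age against the start–end ranges in the excerpt: A = 1231 Ma → Ectasian (1400–1200); B = 1523 Ma → Calymmian (1600–1400); C = 1718 Ma → Statherian (1800–1600).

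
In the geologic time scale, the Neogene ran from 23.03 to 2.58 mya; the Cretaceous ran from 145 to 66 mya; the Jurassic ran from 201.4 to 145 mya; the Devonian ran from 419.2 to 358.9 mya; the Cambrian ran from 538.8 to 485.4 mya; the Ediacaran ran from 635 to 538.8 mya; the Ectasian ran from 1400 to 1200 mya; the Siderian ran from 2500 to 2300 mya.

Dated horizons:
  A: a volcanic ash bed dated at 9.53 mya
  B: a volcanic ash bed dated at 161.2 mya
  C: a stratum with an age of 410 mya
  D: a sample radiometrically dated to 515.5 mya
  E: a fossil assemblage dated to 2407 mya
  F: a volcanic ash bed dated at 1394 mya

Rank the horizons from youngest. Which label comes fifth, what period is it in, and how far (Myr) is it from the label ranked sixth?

F, in the Ectasian; 1013 million years to E

Sorted youngest-first by Ma: A (9.53), B (161.2), C (410), D (515.5), F (1394), E (2407).
The fifth youngest is F at 1394 Ma, which lies in 1400–1200 Ma: the Ectasian.
The sixth youngest is E at 2407 Ma; separation = |1394 − 2407| = 1013 Myr.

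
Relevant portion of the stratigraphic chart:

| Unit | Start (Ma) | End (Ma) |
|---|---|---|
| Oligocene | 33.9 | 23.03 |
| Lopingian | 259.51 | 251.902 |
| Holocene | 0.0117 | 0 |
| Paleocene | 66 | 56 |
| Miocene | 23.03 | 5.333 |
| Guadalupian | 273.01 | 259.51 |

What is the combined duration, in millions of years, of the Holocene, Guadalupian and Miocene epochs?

31.2087 million years

Each duration: Holocene = 0.0117; Guadalupian = 13.5; Miocene = 17.697.
Sum: 0.0117 + 13.5 + 17.697 = 31.2087 Myr.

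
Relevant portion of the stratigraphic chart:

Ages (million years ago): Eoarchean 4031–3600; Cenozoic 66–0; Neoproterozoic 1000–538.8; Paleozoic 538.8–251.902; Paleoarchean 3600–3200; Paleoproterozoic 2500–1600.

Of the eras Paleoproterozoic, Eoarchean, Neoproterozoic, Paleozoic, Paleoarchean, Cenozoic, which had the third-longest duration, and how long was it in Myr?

Eoarchean, 431 million years

Start − end for each: Paleoproterozoic 2500 − 1600 = 900; Eoarchean 4031 − 3600 = 431; Neoproterozoic 1000 − 538.8 = 461.2; Paleozoic 538.8 − 251.902 = 286.898; Paleoarchean 3600 − 3200 = 400; Cenozoic 66 − 0 = 66.
Ranking these from longest: Paleoproterozoic > Neoproterozoic > Eoarchean > Paleoarchean > Paleozoic > Cenozoic.
Position 3 in that ranking is Eoarchean, which lasted 431 Myr.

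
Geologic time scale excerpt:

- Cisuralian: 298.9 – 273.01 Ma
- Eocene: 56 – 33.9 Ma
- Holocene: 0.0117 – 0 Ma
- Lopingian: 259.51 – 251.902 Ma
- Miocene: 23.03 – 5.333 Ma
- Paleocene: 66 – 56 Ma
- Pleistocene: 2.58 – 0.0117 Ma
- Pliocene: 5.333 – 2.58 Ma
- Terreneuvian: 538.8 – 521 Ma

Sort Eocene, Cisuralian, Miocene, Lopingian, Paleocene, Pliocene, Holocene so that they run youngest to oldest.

Read off each span (Ma): Eocene 56–33.9; Cisuralian 298.9–273.01; Miocene 23.03–5.333; Lopingian 259.51–251.902; Paleocene 66–56; Pliocene 5.333–2.58; Holocene 0.0117–0.
Larger Ma is older, so oldest→youngest is Cisuralian, Lopingian, Paleocene, Eocene, Miocene, Pliocene, Holocene; reverse it for youngest→oldest.

Holocene, then Pliocene, then Miocene, then Eocene, then Paleocene, then Lopingian, then Cisuralian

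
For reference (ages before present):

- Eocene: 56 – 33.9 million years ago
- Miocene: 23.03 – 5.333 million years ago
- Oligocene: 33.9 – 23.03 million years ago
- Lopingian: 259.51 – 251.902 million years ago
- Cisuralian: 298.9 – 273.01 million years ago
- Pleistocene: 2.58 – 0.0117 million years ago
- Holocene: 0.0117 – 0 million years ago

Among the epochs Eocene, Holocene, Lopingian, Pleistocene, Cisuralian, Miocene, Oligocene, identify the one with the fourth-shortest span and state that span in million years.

Durations: Eocene 22.1; Holocene 0.0117; Lopingian 7.608; Pleistocene 2.5683; Cisuralian 25.89; Miocene 17.697; Oligocene 10.87 Myr.
Sorted shortest-first: Holocene (0.0117), Pleistocene (2.5683), Lopingian (7.608), Oligocene (10.87), Miocene (17.697), Eocene (22.1), Cisuralian (25.89).
The fourth shortest is Oligocene at 10.87 Myr.

Oligocene, 10.87 million years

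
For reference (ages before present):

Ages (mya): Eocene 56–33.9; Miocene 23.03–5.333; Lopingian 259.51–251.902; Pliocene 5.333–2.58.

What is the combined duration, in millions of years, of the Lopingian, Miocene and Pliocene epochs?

Each duration: Lopingian = 7.608; Miocene = 17.697; Pliocene = 2.753.
Sum: 7.608 + 17.697 + 2.753 = 28.058 Myr.

28.058 million years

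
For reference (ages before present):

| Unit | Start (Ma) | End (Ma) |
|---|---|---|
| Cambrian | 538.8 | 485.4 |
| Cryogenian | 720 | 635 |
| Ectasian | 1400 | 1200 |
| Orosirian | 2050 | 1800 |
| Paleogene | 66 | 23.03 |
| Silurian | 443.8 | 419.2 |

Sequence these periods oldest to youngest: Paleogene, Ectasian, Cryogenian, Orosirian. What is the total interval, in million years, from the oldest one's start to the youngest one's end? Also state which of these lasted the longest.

Start ages (Ma): Orosirian 2050, Ectasian 1400, Cryogenian 720, Paleogene 66.
Ordered oldest to youngest: Orosirian, Ectasian, Cryogenian, Paleogene.
Span = 2050 − 23.03 = 2026.97 Myr.
Durations: Cryogenian 85, Paleogene 42.97, Orosirian 250, Ectasian 200 → longest is Orosirian (250 Myr).

Orosirian, Ectasian, Cryogenian, Paleogene; total span 2026.97 Myr; longest is Orosirian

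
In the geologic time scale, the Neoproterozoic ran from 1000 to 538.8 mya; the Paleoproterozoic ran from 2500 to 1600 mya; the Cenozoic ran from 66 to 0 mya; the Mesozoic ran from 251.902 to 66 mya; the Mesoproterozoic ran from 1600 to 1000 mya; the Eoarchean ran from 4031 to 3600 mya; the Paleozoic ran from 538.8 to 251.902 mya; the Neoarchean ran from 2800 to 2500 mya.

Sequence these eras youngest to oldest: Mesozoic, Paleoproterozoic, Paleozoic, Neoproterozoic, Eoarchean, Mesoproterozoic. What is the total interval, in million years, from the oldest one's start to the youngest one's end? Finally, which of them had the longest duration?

Mesozoic → Paleozoic → Neoproterozoic → Mesoproterozoic → Paleoproterozoic → Eoarchean; total span 3965 Myr; longest is Paleoproterozoic

From the excerpt: Mesozoic 251.902–66; Paleoproterozoic 2500–1600; Paleozoic 538.8–251.902; Neoproterozoic 1000–538.8; Eoarchean 4031–3600; Mesoproterozoic 1600–1000 (Ma).
Larger Ma is earlier, so the oldest is Eoarchean and the youngest is Mesozoic; youngest to oldest: Mesozoic, Paleozoic, Neoproterozoic, Mesoproterozoic, Paleoproterozoic, Eoarchean.
Oldest start 4031 minus youngest end 66 gives 3965 Myr overall.
Individual lengths (start − end): Paleoproterozoic 900; Mesozoic 185.902; Eoarchean 431; Paleozoic 286.898; Mesoproterozoic 600; Neoproterozoic 461.2. The largest is Paleoproterozoic at 900 Myr.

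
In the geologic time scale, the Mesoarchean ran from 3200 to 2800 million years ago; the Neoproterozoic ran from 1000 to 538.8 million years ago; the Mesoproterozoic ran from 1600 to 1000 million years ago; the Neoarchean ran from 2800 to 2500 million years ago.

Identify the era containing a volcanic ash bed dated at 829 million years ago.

829 Ma lies between 1000 and 538.8 Ma, so it falls in the Neoproterozoic.

Neoproterozoic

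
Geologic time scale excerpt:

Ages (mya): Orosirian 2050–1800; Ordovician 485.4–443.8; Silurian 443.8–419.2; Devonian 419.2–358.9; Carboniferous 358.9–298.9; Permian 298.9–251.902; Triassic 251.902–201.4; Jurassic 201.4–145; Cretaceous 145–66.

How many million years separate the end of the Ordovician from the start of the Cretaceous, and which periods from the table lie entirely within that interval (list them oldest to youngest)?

End of Ordovician = 443.8 Ma; start of Cretaceous = 145 Ma.
Gap = 443.8 − 145 = 298.8 Myr.
Periods wholly inside 443.8–145 Ma: Silurian (443.8–419.2), Devonian (419.2–358.9), Carboniferous (358.9–298.9), Permian (298.9–251.902), Triassic (251.902–201.4), Jurassic (201.4–145).

298.8 million years; Silurian, Devonian, Carboniferous, Permian, Triassic, Jurassic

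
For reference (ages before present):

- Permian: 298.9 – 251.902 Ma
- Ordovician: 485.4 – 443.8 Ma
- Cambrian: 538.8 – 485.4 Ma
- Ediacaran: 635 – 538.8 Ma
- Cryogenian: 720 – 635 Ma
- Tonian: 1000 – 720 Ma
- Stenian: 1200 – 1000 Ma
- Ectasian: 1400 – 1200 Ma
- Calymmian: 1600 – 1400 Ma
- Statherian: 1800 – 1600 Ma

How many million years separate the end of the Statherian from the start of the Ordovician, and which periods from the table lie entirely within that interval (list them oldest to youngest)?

1114.6 million years; Calymmian, Ectasian, Stenian, Tonian, Cryogenian, Ediacaran, Cambrian

The Statherian closes at 1600 Ma and the Ordovician opens at 485.4 Ma, so the interval is 1600 − 485.4 = 1114.6 Myr.
A period fits inside if it starts at or after 1600 Ma and ends at or before 485.4 Ma; oldest first that gives Calymmian, Ectasian, Stenian, Tonian, Cryogenian, Ediacaran, Cambrian.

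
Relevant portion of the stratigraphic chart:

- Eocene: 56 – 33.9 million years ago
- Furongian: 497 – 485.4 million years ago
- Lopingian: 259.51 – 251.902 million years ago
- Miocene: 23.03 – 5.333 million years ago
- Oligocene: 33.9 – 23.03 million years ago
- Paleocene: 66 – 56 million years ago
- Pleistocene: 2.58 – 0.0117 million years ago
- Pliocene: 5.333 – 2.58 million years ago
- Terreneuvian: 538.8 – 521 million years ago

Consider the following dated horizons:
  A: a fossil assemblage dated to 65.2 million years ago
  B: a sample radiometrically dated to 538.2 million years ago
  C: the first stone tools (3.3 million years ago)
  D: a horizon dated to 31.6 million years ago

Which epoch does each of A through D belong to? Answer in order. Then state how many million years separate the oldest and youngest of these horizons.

A — Paleocene; B — Terreneuvian; C — Pliocene; D — Oligocene; span 534.9 million years

A: 65.2 Ma lies in 66–56 Ma, so Paleocene.
B: 538.2 Ma lies in 538.8–521 Ma, so Terreneuvian.
C: 3.3 Ma lies in 5.333–2.58 Ma, so Pliocene.
D: 31.6 Ma lies in 33.9–23.03 Ma, so Oligocene.
Oldest = 538.2 Ma, youngest = 3.3 Ma → span 534.9 Myr.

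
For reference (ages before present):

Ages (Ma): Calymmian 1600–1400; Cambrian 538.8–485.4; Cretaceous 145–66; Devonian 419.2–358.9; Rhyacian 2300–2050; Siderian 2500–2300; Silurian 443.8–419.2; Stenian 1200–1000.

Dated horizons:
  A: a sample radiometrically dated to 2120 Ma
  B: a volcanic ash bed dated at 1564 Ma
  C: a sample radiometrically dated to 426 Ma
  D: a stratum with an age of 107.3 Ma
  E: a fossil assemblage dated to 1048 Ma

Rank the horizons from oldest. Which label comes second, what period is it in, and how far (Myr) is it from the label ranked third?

Sorted oldest-first by Ma: A (2120), B (1564), E (1048), C (426), D (107.3).
The second oldest is B at 1564 Ma, which lies in 1600–1400 Ma: the Calymmian.
The third oldest is E at 1048 Ma; separation = |1564 − 1048| = 516 Myr.

B, in the Calymmian; 516 million years to E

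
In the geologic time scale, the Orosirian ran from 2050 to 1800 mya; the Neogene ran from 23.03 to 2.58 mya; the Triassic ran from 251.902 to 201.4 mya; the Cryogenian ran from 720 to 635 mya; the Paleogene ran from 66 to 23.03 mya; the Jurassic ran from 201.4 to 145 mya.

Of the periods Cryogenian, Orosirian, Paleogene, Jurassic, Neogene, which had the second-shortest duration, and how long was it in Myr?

Start − end for each: Cryogenian 720 − 635 = 85; Orosirian 2050 − 1800 = 250; Paleogene 66 − 23.03 = 42.97; Jurassic 201.4 − 145 = 56.4; Neogene 23.03 − 2.58 = 20.45.
Ranking these from shortest: Neogene < Paleogene < Jurassic < Cryogenian < Orosirian.
Position 2 in that ranking is Paleogene, which lasted 42.97 Myr.

Paleogene, 42.97 million years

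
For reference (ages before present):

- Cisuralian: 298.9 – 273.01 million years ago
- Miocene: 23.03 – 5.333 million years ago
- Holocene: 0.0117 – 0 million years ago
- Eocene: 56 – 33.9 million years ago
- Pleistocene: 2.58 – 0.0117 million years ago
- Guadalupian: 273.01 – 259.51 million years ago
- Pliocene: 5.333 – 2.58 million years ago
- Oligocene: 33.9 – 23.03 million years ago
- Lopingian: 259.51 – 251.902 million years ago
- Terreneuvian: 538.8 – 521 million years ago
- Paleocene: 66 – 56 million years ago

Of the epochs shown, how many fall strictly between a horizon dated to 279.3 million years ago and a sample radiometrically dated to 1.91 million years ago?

The older date is 279.3 Ma and the younger is 1.91 Ma.
Epochs with start < 279.3 and end > 1.91 Ma: Guadalupian (273.01–259.51), Lopingian (259.51–251.902), Paleocene (66–56), Eocene (56–33.9), Oligocene (33.9–23.03), Miocene (23.03–5.333), Pliocene (5.333–2.58).
That is 7 complete epochs.

7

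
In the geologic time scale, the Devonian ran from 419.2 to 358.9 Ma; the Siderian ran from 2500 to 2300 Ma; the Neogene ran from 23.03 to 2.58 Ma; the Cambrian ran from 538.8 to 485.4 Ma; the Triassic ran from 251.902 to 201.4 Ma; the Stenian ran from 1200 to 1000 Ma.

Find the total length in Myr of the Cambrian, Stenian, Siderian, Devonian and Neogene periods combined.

534.15 million years

Duration is start − end for each: (538.8 − 485.4) + (1200 − 1000) + (2500 − 2300) + (419.2 − 358.9) + (23.03 − 2.58).
That is 53.4 + 200 + 200 + 60.3 + 20.45, which totals 534.15 million years.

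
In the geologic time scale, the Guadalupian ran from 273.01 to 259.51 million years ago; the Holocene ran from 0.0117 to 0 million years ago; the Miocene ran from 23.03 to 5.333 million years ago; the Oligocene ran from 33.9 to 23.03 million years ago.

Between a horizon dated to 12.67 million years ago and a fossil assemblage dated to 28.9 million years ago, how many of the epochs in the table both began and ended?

0

The older date is 28.9 Ma and the younger is 12.67 Ma.
No epoch both begins after 28.9 Ma and ends before 12.67 Ma, so the count is 0.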